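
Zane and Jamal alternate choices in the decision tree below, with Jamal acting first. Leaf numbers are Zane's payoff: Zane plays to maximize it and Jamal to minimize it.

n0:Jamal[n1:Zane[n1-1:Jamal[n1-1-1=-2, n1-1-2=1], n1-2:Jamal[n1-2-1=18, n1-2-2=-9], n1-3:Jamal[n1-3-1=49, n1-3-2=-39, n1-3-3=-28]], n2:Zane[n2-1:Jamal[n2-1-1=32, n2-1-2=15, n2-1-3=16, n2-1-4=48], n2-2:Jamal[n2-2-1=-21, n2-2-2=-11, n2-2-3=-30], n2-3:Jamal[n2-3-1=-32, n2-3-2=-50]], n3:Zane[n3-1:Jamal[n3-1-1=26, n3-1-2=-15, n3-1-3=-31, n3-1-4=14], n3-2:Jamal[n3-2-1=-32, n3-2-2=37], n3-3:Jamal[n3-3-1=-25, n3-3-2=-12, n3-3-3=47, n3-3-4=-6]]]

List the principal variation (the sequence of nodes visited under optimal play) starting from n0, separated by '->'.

n0 -> n3 -> n3-3 -> n3-3-1

n1-1 (Jamal): min(-2, 1) = -2
n1-2 (Jamal): min(18, -9) = -9
n1-3 (Jamal): min(49, -39, -28) = -39
n1 (Zane): max(-2, -9, -39) = -2
n2-1 (Jamal): min(32, 15, 16, 48) = 15
n2-2 (Jamal): min(-21, -11, -30) = -30
n2-3 (Jamal): min(-32, -50) = -50
n2 (Zane): max(15, -30, -50) = 15
n3-1 (Jamal): min(26, -15, -31, 14) = -31
n3-2 (Jamal): min(-32, 37) = -32
n3-3 (Jamal): min(-25, -12, 47, -6) = -25
n3 (Zane): max(-31, -32, -25) = -25
n0 (Jamal): min(-2, 15, -25) = -25
At n0, Jamal picks n3 (lowest: -25).
At n3, Zane picks n3-3 (highest: -25).
At n3-3, Jamal picks n3-3-1 (lowest: -25).
Terminal value -25.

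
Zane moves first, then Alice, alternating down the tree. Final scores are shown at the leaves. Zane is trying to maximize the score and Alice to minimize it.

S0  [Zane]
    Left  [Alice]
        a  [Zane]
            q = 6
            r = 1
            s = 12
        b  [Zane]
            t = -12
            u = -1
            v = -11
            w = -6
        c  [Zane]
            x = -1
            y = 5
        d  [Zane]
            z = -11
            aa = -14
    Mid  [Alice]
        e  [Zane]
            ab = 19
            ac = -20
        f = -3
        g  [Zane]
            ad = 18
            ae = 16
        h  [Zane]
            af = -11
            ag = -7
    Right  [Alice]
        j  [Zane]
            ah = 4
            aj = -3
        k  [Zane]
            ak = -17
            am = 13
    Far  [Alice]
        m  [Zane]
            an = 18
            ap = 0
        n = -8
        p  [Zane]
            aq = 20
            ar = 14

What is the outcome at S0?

a (Zane): max(6, 1, 12) = 12
b (Zane): max(-12, -1, -11, -6) = -1
c (Zane): max(-1, 5) = 5
d (Zane): max(-11, -14) = -11
Left (Alice): min(12, -1, 5, -11) = -11
e (Zane): max(19, -20) = 19
g (Zane): max(18, 16) = 18
h (Zane): max(-11, -7) = -7
Mid (Alice): min(19, -3, 18, -7) = -7
j (Zane): max(4, -3) = 4
k (Zane): max(-17, 13) = 13
Right (Alice): min(4, 13) = 4
m (Zane): max(18, 0) = 18
p (Zane): max(20, 14) = 20
Far (Alice): min(18, -8, 20) = -8
S0 (Zane): max(-11, -7, 4, -8) = 4

4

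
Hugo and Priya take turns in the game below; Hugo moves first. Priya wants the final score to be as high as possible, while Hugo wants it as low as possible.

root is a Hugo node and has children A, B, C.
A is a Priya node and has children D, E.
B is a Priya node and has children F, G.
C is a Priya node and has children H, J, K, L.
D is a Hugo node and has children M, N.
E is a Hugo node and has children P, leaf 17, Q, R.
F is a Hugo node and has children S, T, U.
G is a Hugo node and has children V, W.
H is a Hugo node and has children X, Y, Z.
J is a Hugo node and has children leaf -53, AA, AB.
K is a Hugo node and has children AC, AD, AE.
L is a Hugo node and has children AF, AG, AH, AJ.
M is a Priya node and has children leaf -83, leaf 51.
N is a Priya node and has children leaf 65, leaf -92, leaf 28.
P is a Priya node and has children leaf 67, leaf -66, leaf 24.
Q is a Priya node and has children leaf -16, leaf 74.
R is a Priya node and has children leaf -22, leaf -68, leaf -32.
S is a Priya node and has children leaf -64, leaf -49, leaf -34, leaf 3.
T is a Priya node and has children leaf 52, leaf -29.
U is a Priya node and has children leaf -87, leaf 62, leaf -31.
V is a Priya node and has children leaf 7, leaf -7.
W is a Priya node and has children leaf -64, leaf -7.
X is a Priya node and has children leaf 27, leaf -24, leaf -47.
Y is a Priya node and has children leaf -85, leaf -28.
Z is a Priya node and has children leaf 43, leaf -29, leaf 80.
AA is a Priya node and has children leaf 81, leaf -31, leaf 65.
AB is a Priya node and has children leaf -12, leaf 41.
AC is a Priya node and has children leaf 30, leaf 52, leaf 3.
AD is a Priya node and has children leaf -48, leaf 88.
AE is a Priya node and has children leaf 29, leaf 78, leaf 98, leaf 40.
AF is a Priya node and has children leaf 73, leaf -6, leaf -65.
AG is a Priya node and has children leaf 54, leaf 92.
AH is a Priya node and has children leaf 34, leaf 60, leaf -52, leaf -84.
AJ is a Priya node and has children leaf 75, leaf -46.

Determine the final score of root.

M (Priya): max(-83, 51) = 51
N (Priya): max(65, -92, 28) = 65
D (Hugo): min(51, 65) = 51
P (Priya): max(67, -66, 24) = 67
Q (Priya): max(-16, 74) = 74
R (Priya): max(-22, -68, -32) = -22
E (Hugo): min(67, 17, 74, -22) = -22
A (Priya): max(51, -22) = 51
S (Priya): max(-64, -49, -34, 3) = 3
T (Priya): max(52, -29) = 52
U (Priya): max(-87, 62, -31) = 62
F (Hugo): min(3, 52, 62) = 3
V (Priya): max(7, -7) = 7
W (Priya): max(-64, -7) = -7
G (Hugo): min(7, -7) = -7
B (Priya): max(3, -7) = 3
X (Priya): max(27, -24, -47) = 27
Y (Priya): max(-85, -28) = -28
Z (Priya): max(43, -29, 80) = 80
H (Hugo): min(27, -28, 80) = -28
AA (Priya): max(81, -31, 65) = 81
AB (Priya): max(-12, 41) = 41
J (Hugo): min(-53, 81, 41) = -53
AC (Priya): max(30, 52, 3) = 52
AD (Priya): max(-48, 88) = 88
AE (Priya): max(29, 78, 98, 40) = 98
K (Hugo): min(52, 88, 98) = 52
AF (Priya): max(73, -6, -65) = 73
AG (Priya): max(54, 92) = 92
AH (Priya): max(34, 60, -52, -84) = 60
AJ (Priya): max(75, -46) = 75
L (Hugo): min(73, 92, 60, 75) = 60
C (Priya): max(-28, -53, 52, 60) = 60
root (Hugo): min(51, 3, 60) = 3

3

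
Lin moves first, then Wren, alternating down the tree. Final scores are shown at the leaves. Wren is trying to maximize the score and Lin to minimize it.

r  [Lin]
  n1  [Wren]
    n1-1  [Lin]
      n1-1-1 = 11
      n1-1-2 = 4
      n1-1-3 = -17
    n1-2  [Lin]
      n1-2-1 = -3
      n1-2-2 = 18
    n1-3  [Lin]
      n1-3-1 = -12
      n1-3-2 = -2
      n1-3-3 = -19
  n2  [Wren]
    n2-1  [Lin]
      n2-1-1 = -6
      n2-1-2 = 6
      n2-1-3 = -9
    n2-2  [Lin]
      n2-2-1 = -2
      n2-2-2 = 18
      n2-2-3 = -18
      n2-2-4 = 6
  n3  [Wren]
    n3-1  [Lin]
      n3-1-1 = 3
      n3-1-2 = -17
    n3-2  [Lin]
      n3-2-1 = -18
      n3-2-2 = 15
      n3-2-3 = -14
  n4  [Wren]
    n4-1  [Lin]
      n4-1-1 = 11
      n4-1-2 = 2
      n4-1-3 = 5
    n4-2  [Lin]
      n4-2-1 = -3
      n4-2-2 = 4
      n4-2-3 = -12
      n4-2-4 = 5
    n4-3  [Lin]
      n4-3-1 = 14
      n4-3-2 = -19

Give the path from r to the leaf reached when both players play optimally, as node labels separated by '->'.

n1-1 (Lin): min(11, 4, -17) = -17
n1-2 (Lin): min(-3, 18) = -3
n1-3 (Lin): min(-12, -2, -19) = -19
n1 (Wren): max(-17, -3, -19) = -3
n2-1 (Lin): min(-6, 6, -9) = -9
n2-2 (Lin): min(-2, 18, -18, 6) = -18
n2 (Wren): max(-9, -18) = -9
n3-1 (Lin): min(3, -17) = -17
n3-2 (Lin): min(-18, 15, -14) = -18
n3 (Wren): max(-17, -18) = -17
n4-1 (Lin): min(11, 2, 5) = 2
n4-2 (Lin): min(-3, 4, -12, 5) = -12
n4-3 (Lin): min(14, -19) = -19
n4 (Wren): max(2, -12, -19) = 2
r (Lin): min(-3, -9, -17, 2) = -17
At r, Lin picks n3 (lowest: -17).
At n3, Wren picks n3-1 (highest: -17).
At n3-1, Lin picks n3-1-2 (lowest: -17).
Terminal value -17.

r -> n3 -> n3-1 -> n3-1-2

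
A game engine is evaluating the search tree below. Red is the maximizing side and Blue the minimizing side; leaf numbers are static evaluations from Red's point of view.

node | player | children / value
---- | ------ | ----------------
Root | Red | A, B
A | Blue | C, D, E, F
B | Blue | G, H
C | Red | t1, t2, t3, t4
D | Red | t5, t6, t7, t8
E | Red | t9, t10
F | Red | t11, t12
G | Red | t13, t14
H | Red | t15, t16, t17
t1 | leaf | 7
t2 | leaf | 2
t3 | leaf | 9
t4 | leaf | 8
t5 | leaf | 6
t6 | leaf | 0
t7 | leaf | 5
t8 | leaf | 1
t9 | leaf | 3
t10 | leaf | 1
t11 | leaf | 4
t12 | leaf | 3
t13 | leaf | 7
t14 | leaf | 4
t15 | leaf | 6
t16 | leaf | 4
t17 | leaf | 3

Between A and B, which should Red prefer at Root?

C (Red): max(7, 2, 9, 8) = 9
D (Red): max(6, 0, 5, 1) = 6
E (Red): max(3, 1) = 3
F (Red): max(4, 3) = 4
A (Blue): min(9, 6, 3, 4) = 3
G (Red): max(7, 4) = 7
H (Red): max(6, 4, 3) = 6
B (Blue): min(7, 6) = 6
Red prefers the higher value; A=3, B=6. B is better since 6 > 3.

B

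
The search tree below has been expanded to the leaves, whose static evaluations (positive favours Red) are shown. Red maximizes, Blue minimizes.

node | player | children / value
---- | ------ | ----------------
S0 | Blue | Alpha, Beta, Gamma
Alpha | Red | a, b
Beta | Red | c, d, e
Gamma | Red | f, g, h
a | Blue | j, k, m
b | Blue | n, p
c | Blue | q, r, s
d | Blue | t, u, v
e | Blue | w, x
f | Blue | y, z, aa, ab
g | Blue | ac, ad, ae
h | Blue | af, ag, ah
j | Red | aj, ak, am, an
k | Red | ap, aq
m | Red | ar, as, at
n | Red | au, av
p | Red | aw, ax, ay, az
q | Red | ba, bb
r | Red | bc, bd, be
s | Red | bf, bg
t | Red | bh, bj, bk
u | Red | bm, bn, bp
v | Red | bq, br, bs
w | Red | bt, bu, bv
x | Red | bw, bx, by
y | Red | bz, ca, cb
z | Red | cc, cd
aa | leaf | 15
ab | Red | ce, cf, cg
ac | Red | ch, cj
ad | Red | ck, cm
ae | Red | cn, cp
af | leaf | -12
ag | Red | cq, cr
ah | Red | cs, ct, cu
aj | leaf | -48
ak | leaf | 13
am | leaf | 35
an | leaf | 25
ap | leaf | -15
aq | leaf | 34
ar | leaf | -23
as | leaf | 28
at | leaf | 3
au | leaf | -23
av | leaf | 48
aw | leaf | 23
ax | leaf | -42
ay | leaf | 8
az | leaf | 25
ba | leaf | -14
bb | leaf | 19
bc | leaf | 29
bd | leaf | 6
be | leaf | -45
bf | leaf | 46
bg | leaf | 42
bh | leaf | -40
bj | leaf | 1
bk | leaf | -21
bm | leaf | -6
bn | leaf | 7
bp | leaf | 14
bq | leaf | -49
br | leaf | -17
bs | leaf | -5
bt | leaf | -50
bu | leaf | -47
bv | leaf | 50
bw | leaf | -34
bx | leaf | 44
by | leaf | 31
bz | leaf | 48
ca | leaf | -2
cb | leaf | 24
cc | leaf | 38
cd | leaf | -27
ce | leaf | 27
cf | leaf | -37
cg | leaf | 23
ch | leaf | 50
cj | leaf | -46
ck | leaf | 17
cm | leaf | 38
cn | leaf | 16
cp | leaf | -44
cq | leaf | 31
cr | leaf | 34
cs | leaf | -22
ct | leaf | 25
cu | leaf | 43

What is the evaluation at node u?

u (Red): max(-6, 7, 14) = 14

14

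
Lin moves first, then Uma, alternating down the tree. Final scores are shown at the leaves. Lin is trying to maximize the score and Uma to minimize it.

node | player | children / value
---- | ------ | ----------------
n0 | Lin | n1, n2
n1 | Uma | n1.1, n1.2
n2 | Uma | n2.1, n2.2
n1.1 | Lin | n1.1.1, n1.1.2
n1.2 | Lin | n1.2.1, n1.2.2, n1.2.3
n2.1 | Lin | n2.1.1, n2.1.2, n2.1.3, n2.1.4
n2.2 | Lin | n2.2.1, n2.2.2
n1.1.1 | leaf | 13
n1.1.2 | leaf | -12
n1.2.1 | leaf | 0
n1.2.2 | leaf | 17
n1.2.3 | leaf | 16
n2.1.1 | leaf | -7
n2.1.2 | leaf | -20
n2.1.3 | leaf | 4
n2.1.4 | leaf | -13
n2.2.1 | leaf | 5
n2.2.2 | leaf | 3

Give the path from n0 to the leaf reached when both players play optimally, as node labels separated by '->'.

n0 -> n1 -> n1.1 -> n1.1.1

n1.1 (Lin): max(13, -12) = 13
n1.2 (Lin): max(0, 17, 16) = 17
n1 (Uma): min(13, 17) = 13
n2.1 (Lin): max(-7, -20, 4, -13) = 4
n2.2 (Lin): max(5, 3) = 5
n2 (Uma): min(4, 5) = 4
n0 (Lin): max(13, 4) = 13
At n0, Lin picks n1 (highest: 13).
At n1, Uma picks n1.1 (lowest: 13).
At n1.1, Lin picks n1.1.1 (highest: 13).
Terminal value 13.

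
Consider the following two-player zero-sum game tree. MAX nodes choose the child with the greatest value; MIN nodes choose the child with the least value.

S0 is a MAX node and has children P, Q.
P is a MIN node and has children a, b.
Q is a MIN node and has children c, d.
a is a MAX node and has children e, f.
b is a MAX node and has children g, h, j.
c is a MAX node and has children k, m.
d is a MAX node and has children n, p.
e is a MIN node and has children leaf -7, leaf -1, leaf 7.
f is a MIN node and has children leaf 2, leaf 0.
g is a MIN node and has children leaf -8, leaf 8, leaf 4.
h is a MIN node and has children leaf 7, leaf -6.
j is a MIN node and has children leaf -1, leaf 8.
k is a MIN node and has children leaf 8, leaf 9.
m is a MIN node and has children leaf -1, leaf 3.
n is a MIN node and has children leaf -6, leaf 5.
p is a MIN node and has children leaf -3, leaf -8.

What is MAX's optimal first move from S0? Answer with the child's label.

e (MIN): min(-7, -1, 7) = -7
f (MIN): min(2, 0) = 0
a (MAX): max(-7, 0) = 0
g (MIN): min(-8, 8, 4) = -8
h (MIN): min(7, -6) = -6
j (MIN): min(-1, 8) = -1
b (MAX): max(-8, -6, -1) = -1
P (MIN): min(0, -1) = -1
k (MIN): min(8, 9) = 8
m (MIN): min(-1, 3) = -1
c (MAX): max(8, -1) = 8
n (MIN): min(-6, 5) = -6
p (MIN): min(-3, -8) = -8
d (MAX): max(-6, -8) = -6
Q (MIN): min(8, -6) = -6
S0 (MAX): max(-1, -6) = -1
MAX at S0 wants the highest of {P=-1, Q=-6}, so chooses P.

P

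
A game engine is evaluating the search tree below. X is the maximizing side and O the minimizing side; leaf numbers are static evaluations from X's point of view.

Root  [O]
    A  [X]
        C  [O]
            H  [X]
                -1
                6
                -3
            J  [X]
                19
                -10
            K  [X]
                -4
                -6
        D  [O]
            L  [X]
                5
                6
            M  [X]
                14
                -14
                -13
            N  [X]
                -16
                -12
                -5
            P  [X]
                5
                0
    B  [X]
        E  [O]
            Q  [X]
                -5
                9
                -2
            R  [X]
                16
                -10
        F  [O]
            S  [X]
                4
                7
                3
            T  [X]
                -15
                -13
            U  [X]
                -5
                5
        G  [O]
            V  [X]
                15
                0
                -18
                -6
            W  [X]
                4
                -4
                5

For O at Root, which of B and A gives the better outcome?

Q (X): max(-5, 9, -2) = 9
R (X): max(16, -10) = 16
E (O): min(9, 16) = 9
S (X): max(4, 7, 3) = 7
T (X): max(-15, -13) = -13
U (X): max(-5, 5) = 5
F (O): min(7, -13, 5) = -13
V (X): max(15, 0, -18, -6) = 15
W (X): max(4, -4, 5) = 5
G (O): min(15, 5) = 5
B (X): max(9, -13, 5) = 9
H (X): max(-1, 6, -3) = 6
J (X): max(19, -10) = 19
K (X): max(-4, -6) = -4
C (O): min(6, 19, -4) = -4
L (X): max(5, 6) = 6
M (X): max(14, -14, -13) = 14
N (X): max(-16, -12, -5) = -5
P (X): max(5, 0) = 5
D (O): min(6, 14, -5, 5) = -5
A (X): max(-4, -5) = -4
O prefers the lower value; B=9, A=-4. A is better since -4 < 9.

A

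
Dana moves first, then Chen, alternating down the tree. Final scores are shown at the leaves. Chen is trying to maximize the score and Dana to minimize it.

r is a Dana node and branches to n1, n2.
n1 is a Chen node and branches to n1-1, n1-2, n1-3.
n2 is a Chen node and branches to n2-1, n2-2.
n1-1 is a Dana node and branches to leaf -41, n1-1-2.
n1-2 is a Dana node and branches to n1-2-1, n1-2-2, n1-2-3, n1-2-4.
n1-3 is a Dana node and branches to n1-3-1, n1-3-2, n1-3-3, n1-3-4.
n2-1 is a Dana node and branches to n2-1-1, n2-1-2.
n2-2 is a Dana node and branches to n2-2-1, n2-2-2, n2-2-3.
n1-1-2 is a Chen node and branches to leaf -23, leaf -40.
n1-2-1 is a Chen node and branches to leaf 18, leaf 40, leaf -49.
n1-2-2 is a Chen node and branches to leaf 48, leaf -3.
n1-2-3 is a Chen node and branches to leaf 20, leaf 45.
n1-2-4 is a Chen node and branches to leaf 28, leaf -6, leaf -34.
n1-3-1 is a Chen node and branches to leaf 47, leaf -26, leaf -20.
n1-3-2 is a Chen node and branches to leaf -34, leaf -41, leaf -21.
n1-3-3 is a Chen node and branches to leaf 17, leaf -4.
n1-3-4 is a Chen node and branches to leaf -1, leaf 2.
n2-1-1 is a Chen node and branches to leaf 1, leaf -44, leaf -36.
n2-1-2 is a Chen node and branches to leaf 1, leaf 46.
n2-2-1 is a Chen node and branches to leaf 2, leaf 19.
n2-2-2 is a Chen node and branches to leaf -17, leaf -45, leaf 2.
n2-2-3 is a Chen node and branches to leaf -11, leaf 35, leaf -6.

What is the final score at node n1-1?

n1-1-2 (Chen): max(-23, -40) = -23
n1-1 (Dana): min(-41, -23) = -41

-41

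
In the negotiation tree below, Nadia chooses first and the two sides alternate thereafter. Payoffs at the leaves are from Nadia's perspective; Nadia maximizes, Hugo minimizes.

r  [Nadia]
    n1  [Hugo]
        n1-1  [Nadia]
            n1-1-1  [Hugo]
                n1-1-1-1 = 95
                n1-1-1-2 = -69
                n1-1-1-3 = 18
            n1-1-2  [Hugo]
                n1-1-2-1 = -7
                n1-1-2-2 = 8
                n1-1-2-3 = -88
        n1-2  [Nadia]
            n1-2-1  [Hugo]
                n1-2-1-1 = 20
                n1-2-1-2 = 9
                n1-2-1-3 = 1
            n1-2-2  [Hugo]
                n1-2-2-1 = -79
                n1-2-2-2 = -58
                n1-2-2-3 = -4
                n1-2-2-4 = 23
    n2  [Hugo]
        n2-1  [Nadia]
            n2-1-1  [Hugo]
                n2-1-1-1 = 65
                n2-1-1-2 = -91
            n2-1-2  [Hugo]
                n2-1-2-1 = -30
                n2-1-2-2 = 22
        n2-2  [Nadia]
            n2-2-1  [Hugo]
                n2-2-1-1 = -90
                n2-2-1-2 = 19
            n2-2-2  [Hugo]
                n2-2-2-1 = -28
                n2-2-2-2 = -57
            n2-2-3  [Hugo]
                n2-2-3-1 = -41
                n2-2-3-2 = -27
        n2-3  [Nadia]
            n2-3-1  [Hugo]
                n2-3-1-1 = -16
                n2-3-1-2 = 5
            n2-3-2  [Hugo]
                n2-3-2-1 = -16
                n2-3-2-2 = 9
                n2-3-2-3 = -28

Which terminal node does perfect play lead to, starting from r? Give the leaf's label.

n1-1-1 (Hugo): min(95, -69, 18) = -69
n1-1-2 (Hugo): min(-7, 8, -88) = -88
n1-1 (Nadia): max(-69, -88) = -69
n1-2-1 (Hugo): min(20, 9, 1) = 1
n1-2-2 (Hugo): min(-79, -58, -4, 23) = -79
n1-2 (Nadia): max(1, -79) = 1
n1 (Hugo): min(-69, 1) = -69
n2-1-1 (Hugo): min(65, -91) = -91
n2-1-2 (Hugo): min(-30, 22) = -30
n2-1 (Nadia): max(-91, -30) = -30
n2-2-1 (Hugo): min(-90, 19) = -90
n2-2-2 (Hugo): min(-28, -57) = -57
n2-2-3 (Hugo): min(-41, -27) = -41
n2-2 (Nadia): max(-90, -57, -41) = -41
n2-3-1 (Hugo): min(-16, 5) = -16
n2-3-2 (Hugo): min(-16, 9, -28) = -28
n2-3 (Nadia): max(-16, -28) = -16
n2 (Hugo): min(-30, -41, -16) = -41
r (Nadia): max(-69, -41) = -41
At r, Nadia picks n2 (highest: -41).
At n2, Hugo picks n2-2 (lowest: -41).
At n2-2, Nadia picks n2-2-3 (highest: -41).
At n2-2-3, Hugo picks n2-2-3-1 (lowest: -41).
Terminal value -41.

n2-2-3-1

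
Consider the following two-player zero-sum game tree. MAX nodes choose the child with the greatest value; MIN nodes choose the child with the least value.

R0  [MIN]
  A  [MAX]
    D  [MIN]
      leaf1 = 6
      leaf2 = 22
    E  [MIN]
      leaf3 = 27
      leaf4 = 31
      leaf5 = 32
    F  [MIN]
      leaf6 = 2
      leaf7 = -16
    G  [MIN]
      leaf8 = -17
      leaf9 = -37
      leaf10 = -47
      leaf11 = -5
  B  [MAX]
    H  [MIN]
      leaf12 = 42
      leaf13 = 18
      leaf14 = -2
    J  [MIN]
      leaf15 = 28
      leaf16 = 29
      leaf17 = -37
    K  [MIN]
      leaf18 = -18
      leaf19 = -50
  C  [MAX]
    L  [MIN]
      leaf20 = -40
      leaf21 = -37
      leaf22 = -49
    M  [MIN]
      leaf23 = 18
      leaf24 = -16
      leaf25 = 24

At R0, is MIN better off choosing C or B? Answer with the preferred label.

L (MIN): min(-40, -37, -49) = -49
M (MIN): min(18, -16, 24) = -16
C (MAX): max(-49, -16) = -16
H (MIN): min(42, 18, -2) = -2
J (MIN): min(28, 29, -37) = -37
K (MIN): min(-18, -50) = -50
B (MAX): max(-2, -37, -50) = -2
MIN prefers the lower value; C=-16, B=-2. C is better since -16 < -2.

C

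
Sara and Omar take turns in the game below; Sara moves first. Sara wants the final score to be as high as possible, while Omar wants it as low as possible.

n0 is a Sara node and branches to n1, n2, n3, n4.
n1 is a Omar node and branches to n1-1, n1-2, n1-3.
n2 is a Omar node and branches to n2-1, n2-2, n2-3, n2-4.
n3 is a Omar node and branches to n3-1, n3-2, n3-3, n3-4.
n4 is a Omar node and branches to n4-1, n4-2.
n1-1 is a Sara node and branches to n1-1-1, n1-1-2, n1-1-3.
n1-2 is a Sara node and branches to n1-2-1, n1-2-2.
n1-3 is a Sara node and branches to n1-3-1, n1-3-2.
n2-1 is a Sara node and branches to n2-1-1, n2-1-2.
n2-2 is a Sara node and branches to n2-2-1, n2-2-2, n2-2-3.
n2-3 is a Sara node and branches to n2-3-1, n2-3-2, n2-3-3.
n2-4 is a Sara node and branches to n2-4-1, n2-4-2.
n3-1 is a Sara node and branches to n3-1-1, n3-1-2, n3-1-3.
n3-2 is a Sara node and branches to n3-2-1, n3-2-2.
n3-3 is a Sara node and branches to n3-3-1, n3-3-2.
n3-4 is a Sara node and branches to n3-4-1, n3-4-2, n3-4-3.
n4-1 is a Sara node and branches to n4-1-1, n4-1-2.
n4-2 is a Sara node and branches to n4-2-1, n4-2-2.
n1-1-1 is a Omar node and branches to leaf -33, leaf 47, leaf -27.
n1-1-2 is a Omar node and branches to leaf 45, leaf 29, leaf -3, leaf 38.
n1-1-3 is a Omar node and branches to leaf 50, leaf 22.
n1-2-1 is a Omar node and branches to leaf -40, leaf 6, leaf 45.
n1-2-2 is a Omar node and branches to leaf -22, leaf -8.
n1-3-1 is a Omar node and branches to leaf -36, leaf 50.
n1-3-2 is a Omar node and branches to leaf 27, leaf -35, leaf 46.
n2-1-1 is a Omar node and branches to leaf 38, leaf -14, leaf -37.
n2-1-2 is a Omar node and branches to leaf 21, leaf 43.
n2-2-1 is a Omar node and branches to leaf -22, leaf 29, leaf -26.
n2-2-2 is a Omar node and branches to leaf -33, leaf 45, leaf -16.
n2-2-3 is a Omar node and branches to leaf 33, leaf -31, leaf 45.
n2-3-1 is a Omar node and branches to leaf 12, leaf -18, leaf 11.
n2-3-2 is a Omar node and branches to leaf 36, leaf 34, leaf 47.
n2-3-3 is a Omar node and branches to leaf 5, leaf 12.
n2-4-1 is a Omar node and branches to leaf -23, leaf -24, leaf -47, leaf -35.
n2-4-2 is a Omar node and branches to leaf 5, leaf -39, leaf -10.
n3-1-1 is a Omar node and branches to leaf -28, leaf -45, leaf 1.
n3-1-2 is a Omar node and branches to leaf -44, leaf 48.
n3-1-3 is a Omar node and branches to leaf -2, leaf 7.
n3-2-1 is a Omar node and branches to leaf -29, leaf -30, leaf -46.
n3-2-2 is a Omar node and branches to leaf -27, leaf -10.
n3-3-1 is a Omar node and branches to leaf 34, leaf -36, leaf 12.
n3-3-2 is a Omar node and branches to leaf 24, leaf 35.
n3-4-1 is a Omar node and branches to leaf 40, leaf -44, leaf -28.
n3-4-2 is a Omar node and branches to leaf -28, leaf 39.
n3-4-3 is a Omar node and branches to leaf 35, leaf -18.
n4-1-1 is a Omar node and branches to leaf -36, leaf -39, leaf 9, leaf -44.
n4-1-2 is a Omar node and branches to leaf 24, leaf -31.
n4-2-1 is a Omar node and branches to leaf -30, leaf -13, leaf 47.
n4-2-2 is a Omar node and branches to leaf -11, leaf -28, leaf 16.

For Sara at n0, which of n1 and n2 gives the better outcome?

n1-1-1 (Omar): min(-33, 47, -27) = -33
n1-1-2 (Omar): min(45, 29, -3, 38) = -3
n1-1-3 (Omar): min(50, 22) = 22
n1-1 (Sara): max(-33, -3, 22) = 22
n1-2-1 (Omar): min(-40, 6, 45) = -40
n1-2-2 (Omar): min(-22, -8) = -22
n1-2 (Sara): max(-40, -22) = -22
n1-3-1 (Omar): min(-36, 50) = -36
n1-3-2 (Omar): min(27, -35, 46) = -35
n1-3 (Sara): max(-36, -35) = -35
n1 (Omar): min(22, -22, -35) = -35
n2-1-1 (Omar): min(38, -14, -37) = -37
n2-1-2 (Omar): min(21, 43) = 21
n2-1 (Sara): max(-37, 21) = 21
n2-2-1 (Omar): min(-22, 29, -26) = -26
n2-2-2 (Omar): min(-33, 45, -16) = -33
n2-2-3 (Omar): min(33, -31, 45) = -31
n2-2 (Sara): max(-26, -33, -31) = -26
n2-3-1 (Omar): min(12, -18, 11) = -18
n2-3-2 (Omar): min(36, 34, 47) = 34
n2-3-3 (Omar): min(5, 12) = 5
n2-3 (Sara): max(-18, 34, 5) = 34
n2-4-1 (Omar): min(-23, -24, -47, -35) = -47
n2-4-2 (Omar): min(5, -39, -10) = -39
n2-4 (Sara): max(-47, -39) = -39
n2 (Omar): min(21, -26, 34, -39) = -39
Sara prefers the higher value; n1=-35, n2=-39. n1 is better since -35 > -39.

n1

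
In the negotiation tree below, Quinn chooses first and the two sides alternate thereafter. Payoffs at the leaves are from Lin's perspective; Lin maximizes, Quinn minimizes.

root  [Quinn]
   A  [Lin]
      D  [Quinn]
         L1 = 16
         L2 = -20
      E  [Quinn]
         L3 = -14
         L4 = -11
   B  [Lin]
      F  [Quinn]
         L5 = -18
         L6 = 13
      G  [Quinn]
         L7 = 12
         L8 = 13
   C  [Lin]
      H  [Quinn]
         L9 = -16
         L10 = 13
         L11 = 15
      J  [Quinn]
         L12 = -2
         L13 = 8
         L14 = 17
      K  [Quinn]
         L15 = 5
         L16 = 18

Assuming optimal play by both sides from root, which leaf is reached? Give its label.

L3

D (Quinn): min(16, -20) = -20
E (Quinn): min(-14, -11) = -14
A (Lin): max(-20, -14) = -14
F (Quinn): min(-18, 13) = -18
G (Quinn): min(12, 13) = 12
B (Lin): max(-18, 12) = 12
H (Quinn): min(-16, 13, 15) = -16
J (Quinn): min(-2, 8, 17) = -2
K (Quinn): min(5, 18) = 5
C (Lin): max(-16, -2, 5) = 5
root (Quinn): min(-14, 12, 5) = -14
At root, Quinn picks A (lowest: -14).
At A, Lin picks E (highest: -14).
At E, Quinn picks L3 (lowest: -14).
Terminal value -14.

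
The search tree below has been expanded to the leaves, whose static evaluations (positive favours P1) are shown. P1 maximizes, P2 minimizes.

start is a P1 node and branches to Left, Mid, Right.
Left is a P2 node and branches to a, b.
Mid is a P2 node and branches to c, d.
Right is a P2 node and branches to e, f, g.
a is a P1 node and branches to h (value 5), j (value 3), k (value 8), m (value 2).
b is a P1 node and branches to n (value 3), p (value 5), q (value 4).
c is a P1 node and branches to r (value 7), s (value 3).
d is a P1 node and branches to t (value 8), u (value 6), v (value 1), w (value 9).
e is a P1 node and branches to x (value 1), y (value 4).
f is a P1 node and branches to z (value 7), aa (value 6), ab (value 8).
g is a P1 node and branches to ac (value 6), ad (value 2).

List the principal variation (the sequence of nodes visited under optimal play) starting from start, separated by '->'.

start -> Mid -> c -> r

a (P1): max(5, 3, 8, 2) = 8
b (P1): max(3, 5, 4) = 5
Left (P2): min(8, 5) = 5
c (P1): max(7, 3) = 7
d (P1): max(8, 6, 1, 9) = 9
Mid (P2): min(7, 9) = 7
e (P1): max(1, 4) = 4
f (P1): max(7, 6, 8) = 8
g (P1): max(6, 2) = 6
Right (P2): min(4, 8, 6) = 4
start (P1): max(5, 7, 4) = 7
At start, P1 picks Mid (highest: 7).
At Mid, P2 picks c (lowest: 7).
At c, P1 picks r (highest: 7).
Terminal value 7.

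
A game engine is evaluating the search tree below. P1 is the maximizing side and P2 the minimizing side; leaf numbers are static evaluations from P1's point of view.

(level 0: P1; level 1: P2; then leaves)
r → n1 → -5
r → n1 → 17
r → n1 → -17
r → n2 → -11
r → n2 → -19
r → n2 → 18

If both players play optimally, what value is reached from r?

n1 (P2): min(-5, 17, -17) = -17
n2 (P2): min(-11, -19, 18) = -19
r (P1): max(-17, -19) = -17

-17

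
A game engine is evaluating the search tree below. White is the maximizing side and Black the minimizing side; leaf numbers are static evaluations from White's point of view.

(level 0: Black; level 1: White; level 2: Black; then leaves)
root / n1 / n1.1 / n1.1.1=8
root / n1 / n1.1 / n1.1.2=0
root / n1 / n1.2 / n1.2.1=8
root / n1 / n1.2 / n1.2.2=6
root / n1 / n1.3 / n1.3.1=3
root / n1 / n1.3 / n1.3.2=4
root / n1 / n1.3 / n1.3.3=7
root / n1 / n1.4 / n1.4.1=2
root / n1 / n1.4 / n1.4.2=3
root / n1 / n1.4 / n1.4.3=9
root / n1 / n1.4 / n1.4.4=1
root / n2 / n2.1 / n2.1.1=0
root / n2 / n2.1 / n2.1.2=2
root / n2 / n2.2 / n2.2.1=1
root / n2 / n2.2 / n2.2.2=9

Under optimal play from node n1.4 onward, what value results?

1

n1.4 (Black): min(2, 3, 9, 1) = 1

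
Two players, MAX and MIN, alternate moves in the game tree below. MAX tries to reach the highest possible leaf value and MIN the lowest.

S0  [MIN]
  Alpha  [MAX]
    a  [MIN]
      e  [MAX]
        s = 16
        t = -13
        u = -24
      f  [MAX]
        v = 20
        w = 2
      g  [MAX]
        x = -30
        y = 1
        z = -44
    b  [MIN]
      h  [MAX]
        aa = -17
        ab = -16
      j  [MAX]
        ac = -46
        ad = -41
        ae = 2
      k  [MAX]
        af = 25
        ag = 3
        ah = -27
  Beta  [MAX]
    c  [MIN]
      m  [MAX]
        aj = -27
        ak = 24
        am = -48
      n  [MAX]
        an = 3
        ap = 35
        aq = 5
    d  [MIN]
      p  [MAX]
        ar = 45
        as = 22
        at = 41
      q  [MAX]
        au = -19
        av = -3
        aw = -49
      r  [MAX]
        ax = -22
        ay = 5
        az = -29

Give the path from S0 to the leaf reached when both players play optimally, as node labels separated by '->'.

S0 -> Alpha -> a -> g -> y

e (MAX): max(16, -13, -24) = 16
f (MAX): max(20, 2) = 20
g (MAX): max(-30, 1, -44) = 1
a (MIN): min(16, 20, 1) = 1
h (MAX): max(-17, -16) = -16
j (MAX): max(-46, -41, 2) = 2
k (MAX): max(25, 3, -27) = 25
b (MIN): min(-16, 2, 25) = -16
Alpha (MAX): max(1, -16) = 1
m (MAX): max(-27, 24, -48) = 24
n (MAX): max(3, 35, 5) = 35
c (MIN): min(24, 35) = 24
p (MAX): max(45, 22, 41) = 45
q (MAX): max(-19, -3, -49) = -3
r (MAX): max(-22, 5, -29) = 5
d (MIN): min(45, -3, 5) = -3
Beta (MAX): max(24, -3) = 24
S0 (MIN): min(1, 24) = 1
At S0, MIN picks Alpha (lowest: 1).
At Alpha, MAX picks a (highest: 1).
At a, MIN picks g (lowest: 1).
At g, MAX picks y (highest: 1).
Terminal value 1.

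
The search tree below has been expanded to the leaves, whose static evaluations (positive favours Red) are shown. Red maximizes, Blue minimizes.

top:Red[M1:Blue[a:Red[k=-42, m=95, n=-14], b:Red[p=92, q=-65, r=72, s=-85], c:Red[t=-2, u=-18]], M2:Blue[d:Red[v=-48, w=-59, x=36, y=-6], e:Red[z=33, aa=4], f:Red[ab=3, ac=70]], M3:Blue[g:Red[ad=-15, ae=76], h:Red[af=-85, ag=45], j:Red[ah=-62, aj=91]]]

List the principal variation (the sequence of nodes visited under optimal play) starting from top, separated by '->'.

a (Red): max(-42, 95, -14) = 95
b (Red): max(92, -65, 72, -85) = 92
c (Red): max(-2, -18) = -2
M1 (Blue): min(95, 92, -2) = -2
d (Red): max(-48, -59, 36, -6) = 36
e (Red): max(33, 4) = 33
f (Red): max(3, 70) = 70
M2 (Blue): min(36, 33, 70) = 33
g (Red): max(-15, 76) = 76
h (Red): max(-85, 45) = 45
j (Red): max(-62, 91) = 91
M3 (Blue): min(76, 45, 91) = 45
top (Red): max(-2, 33, 45) = 45
At top, Red picks M3 (highest: 45).
At M3, Blue picks h (lowest: 45).
At h, Red picks ag (highest: 45).
Terminal value 45.

top -> M3 -> h -> ag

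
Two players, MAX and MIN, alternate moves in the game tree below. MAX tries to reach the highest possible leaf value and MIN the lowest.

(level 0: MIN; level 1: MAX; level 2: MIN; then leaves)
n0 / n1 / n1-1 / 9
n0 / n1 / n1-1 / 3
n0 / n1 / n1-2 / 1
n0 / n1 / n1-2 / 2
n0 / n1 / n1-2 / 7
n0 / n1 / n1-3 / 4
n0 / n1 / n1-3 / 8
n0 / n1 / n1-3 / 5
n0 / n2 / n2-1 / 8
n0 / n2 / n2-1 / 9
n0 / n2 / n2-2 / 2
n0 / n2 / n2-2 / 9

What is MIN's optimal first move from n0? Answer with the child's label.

n1-1 (MIN): min(9, 3) = 3
n1-2 (MIN): min(1, 2, 7) = 1
n1-3 (MIN): min(4, 8, 5) = 4
n1 (MAX): max(3, 1, 4) = 4
n2-1 (MIN): min(8, 9) = 8
n2-2 (MIN): min(2, 9) = 2
n2 (MAX): max(8, 2) = 8
n0 (MIN): min(4, 8) = 4
MIN at n0 wants the lowest of {n1=4, n2=8}, so chooses n1.

n1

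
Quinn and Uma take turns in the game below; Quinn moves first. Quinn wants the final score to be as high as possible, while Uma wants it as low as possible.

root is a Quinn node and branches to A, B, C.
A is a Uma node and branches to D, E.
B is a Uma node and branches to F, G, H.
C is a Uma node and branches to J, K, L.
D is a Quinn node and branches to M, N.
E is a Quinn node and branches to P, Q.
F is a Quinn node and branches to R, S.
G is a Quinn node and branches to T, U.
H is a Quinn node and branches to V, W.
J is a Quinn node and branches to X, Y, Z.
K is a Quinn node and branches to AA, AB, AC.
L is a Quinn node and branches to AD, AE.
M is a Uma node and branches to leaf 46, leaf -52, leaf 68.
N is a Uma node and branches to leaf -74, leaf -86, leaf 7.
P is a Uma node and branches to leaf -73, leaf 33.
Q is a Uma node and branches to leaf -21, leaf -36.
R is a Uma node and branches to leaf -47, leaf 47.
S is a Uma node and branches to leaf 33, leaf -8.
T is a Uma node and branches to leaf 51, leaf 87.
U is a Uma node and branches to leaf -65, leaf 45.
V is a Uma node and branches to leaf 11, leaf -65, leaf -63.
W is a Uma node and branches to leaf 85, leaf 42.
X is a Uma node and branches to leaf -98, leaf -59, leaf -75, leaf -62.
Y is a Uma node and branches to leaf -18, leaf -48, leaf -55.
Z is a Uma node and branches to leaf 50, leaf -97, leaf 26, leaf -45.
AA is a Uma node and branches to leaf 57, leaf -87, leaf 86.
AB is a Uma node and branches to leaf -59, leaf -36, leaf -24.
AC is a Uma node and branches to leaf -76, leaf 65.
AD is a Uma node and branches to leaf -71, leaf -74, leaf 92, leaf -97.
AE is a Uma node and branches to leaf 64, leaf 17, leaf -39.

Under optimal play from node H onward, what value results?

V (Uma): min(11, -65, -63) = -65
W (Uma): min(85, 42) = 42
H (Quinn): max(-65, 42) = 42

42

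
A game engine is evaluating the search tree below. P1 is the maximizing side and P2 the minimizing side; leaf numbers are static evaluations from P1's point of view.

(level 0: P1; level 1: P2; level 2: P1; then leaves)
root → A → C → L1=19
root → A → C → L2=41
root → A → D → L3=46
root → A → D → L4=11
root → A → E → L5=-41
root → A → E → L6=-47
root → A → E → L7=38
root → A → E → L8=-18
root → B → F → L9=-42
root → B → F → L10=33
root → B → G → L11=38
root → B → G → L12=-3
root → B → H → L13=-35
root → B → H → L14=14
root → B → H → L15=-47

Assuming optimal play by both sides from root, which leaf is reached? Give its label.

C (P1): max(19, 41) = 41
D (P1): max(46, 11) = 46
E (P1): max(-41, -47, 38, -18) = 38
A (P2): min(41, 46, 38) = 38
F (P1): max(-42, 33) = 33
G (P1): max(38, -3) = 38
H (P1): max(-35, 14, -47) = 14
B (P2): min(33, 38, 14) = 14
root (P1): max(38, 14) = 38
At root, P1 picks A (highest: 38).
At A, P2 picks E (lowest: 38).
At E, P1 picks L7 (highest: 38).
Terminal value 38.

L7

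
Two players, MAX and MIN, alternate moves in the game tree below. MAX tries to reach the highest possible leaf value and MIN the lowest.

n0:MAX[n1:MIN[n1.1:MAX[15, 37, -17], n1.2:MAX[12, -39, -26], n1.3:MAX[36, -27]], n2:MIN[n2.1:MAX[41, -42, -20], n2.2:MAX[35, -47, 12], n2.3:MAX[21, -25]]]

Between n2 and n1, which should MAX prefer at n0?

n2.1 (MAX): max(41, -42, -20) = 41
n2.2 (MAX): max(35, -47, 12) = 35
n2.3 (MAX): max(21, -25) = 21
n2 (MIN): min(41, 35, 21) = 21
n1.1 (MAX): max(15, 37, -17) = 37
n1.2 (MAX): max(12, -39, -26) = 12
n1.3 (MAX): max(36, -27) = 36
n1 (MIN): min(37, 12, 36) = 12
MAX prefers the higher value; n2=21, n1=12. n2 is better since 21 > 12.

n2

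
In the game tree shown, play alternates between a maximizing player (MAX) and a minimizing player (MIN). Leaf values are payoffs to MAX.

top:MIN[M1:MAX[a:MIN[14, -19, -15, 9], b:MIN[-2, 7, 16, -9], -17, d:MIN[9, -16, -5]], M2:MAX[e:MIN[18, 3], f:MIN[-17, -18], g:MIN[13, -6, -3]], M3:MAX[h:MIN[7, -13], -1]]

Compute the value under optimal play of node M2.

3

e (MIN): min(18, 3) = 3
f (MIN): min(-17, -18) = -18
g (MIN): min(13, -6, -3) = -6
M2 (MAX): max(3, -18, -6) = 3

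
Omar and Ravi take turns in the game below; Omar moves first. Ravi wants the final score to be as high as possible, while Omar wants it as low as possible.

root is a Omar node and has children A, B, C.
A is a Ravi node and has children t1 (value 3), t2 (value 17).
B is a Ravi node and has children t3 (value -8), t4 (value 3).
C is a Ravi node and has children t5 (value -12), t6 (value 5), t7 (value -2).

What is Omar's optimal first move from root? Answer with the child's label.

B

A (Ravi): max(3, 17) = 17
B (Ravi): max(-8, 3) = 3
C (Ravi): max(-12, 5, -2) = 5
root (Omar): min(17, 3, 5) = 3
Omar at root wants the lowest of {A=17, B=3, C=5}, so chooses B.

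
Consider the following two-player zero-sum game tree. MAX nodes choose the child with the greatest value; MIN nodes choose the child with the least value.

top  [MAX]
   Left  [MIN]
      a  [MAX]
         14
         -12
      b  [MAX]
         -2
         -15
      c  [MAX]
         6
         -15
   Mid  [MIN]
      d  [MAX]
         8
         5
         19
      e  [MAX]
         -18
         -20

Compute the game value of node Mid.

-18

d (MAX): max(8, 5, 19) = 19
e (MAX): max(-18, -20) = -18
Mid (MIN): min(19, -18) = -18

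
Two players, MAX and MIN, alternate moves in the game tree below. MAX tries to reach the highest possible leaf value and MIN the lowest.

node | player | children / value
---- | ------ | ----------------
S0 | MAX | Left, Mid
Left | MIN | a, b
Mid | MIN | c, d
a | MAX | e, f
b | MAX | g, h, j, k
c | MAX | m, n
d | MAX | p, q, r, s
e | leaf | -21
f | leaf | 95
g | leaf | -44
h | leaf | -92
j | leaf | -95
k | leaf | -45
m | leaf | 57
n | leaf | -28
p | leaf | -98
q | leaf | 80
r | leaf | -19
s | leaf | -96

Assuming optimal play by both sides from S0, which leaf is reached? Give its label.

a (MAX): max(-21, 95) = 95
b (MAX): max(-44, -92, -95, -45) = -44
Left (MIN): min(95, -44) = -44
c (MAX): max(57, -28) = 57
d (MAX): max(-98, 80, -19, -96) = 80
Mid (MIN): min(57, 80) = 57
S0 (MAX): max(-44, 57) = 57
At S0, MAX picks Mid (highest: 57).
At Mid, MIN picks c (lowest: 57).
At c, MAX picks m (highest: 57).
Terminal value 57.

m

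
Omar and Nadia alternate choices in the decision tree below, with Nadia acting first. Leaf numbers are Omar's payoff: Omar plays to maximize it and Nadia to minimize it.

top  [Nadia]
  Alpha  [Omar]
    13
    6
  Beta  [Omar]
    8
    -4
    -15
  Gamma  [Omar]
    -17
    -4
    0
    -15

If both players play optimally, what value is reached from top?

Alpha (Omar): max(13, 6) = 13
Beta (Omar): max(8, -4, -15) = 8
Gamma (Omar): max(-17, -4, 0, -15) = 0
top (Nadia): min(13, 8, 0) = 0

0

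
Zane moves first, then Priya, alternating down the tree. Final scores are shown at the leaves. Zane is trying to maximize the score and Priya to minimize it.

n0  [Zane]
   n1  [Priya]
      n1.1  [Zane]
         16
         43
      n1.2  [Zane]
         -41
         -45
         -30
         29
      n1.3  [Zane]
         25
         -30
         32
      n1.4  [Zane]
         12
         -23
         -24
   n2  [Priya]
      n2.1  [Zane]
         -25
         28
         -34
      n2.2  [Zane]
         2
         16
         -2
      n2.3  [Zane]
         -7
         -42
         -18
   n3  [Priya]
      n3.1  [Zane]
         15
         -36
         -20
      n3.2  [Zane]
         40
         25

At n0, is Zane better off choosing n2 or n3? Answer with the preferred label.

n3

n2.1 (Zane): max(-25, 28, -34) = 28
n2.2 (Zane): max(2, 16, -2) = 16
n2.3 (Zane): max(-7, -42, -18) = -7
n2 (Priya): min(28, 16, -7) = -7
n3.1 (Zane): max(15, -36, -20) = 15
n3.2 (Zane): max(40, 25) = 40
n3 (Priya): min(15, 40) = 15
Zane prefers the higher value; n2=-7, n3=15. n3 is better since 15 > -7.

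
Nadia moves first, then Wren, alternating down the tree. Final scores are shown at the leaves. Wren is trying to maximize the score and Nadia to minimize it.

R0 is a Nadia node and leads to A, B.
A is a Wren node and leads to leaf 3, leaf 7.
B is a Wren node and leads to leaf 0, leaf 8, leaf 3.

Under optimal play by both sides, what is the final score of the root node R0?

7

A (Wren): max(3, 7) = 7
B (Wren): max(0, 8, 3) = 8
R0 (Nadia): min(7, 8) = 7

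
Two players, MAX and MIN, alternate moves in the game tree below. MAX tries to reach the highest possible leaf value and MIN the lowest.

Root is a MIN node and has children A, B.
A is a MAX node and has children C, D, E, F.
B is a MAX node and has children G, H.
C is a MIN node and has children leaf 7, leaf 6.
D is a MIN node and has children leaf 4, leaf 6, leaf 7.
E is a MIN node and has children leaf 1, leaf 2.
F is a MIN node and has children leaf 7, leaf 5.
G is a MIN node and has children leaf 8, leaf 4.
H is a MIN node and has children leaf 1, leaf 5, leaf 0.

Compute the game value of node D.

D (MIN): min(4, 6, 7) = 4

4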